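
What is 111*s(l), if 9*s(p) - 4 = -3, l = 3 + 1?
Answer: 37/3 ≈ 12.333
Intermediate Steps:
l = 4
s(p) = 1/9 (s(p) = 4/9 + (1/9)*(-3) = 4/9 - 1/3 = 1/9)
111*s(l) = 111*(1/9) = 37/3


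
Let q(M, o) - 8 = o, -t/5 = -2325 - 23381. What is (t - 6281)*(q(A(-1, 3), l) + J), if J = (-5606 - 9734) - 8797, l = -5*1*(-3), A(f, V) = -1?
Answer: -2947912386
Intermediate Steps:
t = 128530 (t = -5*(-2325 - 23381) = -5*(-25706) = 128530)
l = 15 (l = -5*(-3) = 15)
q(M, o) = 8 + o
J = -24137 (J = -15340 - 8797 = -24137)
(t - 6281)*(q(A(-1, 3), l) + J) = (128530 - 6281)*((8 + 15) - 24137) = 122249*(23 - 24137) = 122249*(-24114) = -2947912386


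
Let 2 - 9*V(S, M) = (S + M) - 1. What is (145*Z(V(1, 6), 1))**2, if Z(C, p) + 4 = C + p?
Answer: 20205025/81 ≈ 2.4944e+5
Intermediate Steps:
V(S, M) = 1/3 - M/9 - S/9 (V(S, M) = 2/9 - ((S + M) - 1)/9 = 2/9 - ((M + S) - 1)/9 = 2/9 - (-1 + M + S)/9 = 2/9 + (1/9 - M/9 - S/9) = 1/3 - M/9 - S/9)
Z(C, p) = -4 + C + p (Z(C, p) = -4 + (C + p) = -4 + C + p)
(145*Z(V(1, 6), 1))**2 = (145*(-4 + (1/3 - 1/9*6 - 1/9*1) + 1))**2 = (145*(-4 + (1/3 - 2/3 - 1/9) + 1))**2 = (145*(-4 - 4/9 + 1))**2 = (145*(-31/9))**2 = (-4495/9)**2 = 20205025/81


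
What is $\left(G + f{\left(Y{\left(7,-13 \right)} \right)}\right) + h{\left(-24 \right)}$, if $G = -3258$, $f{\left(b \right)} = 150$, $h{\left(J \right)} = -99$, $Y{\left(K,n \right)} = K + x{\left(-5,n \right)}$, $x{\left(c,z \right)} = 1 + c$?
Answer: $-3207$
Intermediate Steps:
$Y{\left(K,n \right)} = -4 + K$ ($Y{\left(K,n \right)} = K + \left(1 - 5\right) = K - 4 = -4 + K$)
$\left(G + f{\left(Y{\left(7,-13 \right)} \right)}\right) + h{\left(-24 \right)} = \left(-3258 + 150\right) - 99 = -3108 - 99 = -3207$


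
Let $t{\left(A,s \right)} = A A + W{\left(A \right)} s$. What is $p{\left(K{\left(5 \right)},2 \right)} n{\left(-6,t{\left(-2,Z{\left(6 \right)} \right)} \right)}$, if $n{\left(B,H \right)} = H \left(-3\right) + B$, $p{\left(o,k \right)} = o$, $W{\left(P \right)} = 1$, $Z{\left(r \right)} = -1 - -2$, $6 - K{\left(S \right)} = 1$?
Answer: $-105$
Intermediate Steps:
$K{\left(S \right)} = 5$ ($K{\left(S \right)} = 6 - 1 = 5$)
$Z{\left(r \right)} = 1$ ($Z{\left(r \right)} = -1 + 2 = 1$)
$t{\left(A,s \right)} = s + A^{2}$ ($t{\left(A,s \right)} = A A + 1 s = A^{2} + s = s + A^{2}$)
$n{\left(B,H \right)} = B - 3 H$ ($n{\left(B,H \right)} = - 3 H + B = B - 3 H$)
$p{\left(K{\left(5 \right)},2 \right)} n{\left(-6,t{\left(-2,Z{\left(6 \right)} \right)} \right)} = 5 \left(-6 - 3 \left(1 + \left(-2\right)^{2}\right)\right) = 5 \left(-6 - 3 \left(1 + 4\right)\right) = 5 \left(-6 - 15\right) = 5 \left(-21\right) = -105$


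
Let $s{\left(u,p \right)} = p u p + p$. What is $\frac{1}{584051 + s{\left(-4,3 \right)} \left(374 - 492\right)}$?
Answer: $\frac{1}{587945} \approx 1.7008 \cdot 10^{-6}$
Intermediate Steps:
$s{\left(u,p \right)} = p + u p^{2}$ ($s{\left(u,p \right)} = u p^{2} + p = p + u p^{2}$)
$\frac{1}{584051 + s{\left(-4,3 \right)} \left(374 - 492\right)} = \frac{1}{584051 + 3 \left(1 + 3 \left(-4\right)\right) \left(374 - 492\right)} = \frac{1}{584051 + 3 \left(1 - 12\right) \left(-118\right)} = \frac{1}{584051 + 3 \left(-11\right) \left(-118\right)} = \frac{1}{584051 - -3894} = \frac{1}{584051 + 3894} = \frac{1}{587945}$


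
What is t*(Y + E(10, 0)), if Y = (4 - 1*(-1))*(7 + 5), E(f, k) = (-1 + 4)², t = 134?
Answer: 9246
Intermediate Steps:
E(f, k) = 9 (E(f, k) = 3² = 9)
Y = 60 (Y = (4 + 1)*12 = 5*12 = 60)
t*(Y + E(10, 0)) = 134*(60 + 9) = 134*69 = 9246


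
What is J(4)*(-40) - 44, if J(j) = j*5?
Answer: -844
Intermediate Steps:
J(j) = 5*j
J(4)*(-40) - 44 = (5*4)*(-40) - 44 = 20*(-40) - 44 = -800 - 44 = -844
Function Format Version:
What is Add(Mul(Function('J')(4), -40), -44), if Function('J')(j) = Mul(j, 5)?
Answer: -844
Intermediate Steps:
Function('J')(j) = Mul(5, j)
Add(Mul(Function('J')(4), -40), -44) = Add(Mul(Mul(5, 4), -40), -44) = Add(Mul(20, -40), -44) = Add(-800, -44) = -844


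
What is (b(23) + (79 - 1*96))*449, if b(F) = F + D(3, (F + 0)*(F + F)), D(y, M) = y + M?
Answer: 479083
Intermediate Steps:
D(y, M) = M + y
b(F) = 3 + F + 2*F² (b(F) = F + ((F + 0)*(F + F) + 3) = F + (F*(2*F) + 3) = F + (2*F² + 3) = F + (3 + 2*F²) = 3 + F + 2*F²)
(b(23) + (79 - 1*96))*449 = ((3 + 23 + 2*23²) + (79 - 1*96))*449 = ((3 + 23 + 2*529) + (79 - 96))*449 = ((3 + 23 + 1058) - 17)*449 = (1084 - 17)*449 = 1067*449 = 479083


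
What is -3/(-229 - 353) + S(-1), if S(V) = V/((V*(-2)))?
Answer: -48/97 ≈ -0.49485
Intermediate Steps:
S(V) = -½ (S(V) = V/((-2*V)) = V*(-1/(2*V)) = -½)
-3/(-229 - 353) + S(-1) = -3/(-229 - 353) - ½ = -3/(-582) - ½ = -3*(-1/582) - ½ = 1/194 - ½ = -48/97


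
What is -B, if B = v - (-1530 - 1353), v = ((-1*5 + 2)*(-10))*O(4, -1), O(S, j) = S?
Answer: -3003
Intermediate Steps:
v = 120 (v = ((-1*5 + 2)*(-10))*4 = ((-5 + 2)*(-10))*4 = -3*(-10)*4 = 30*4 = 120)
B = 3003 (B = 120 - (-1530 - 1353) = 120 - 1*(-2883) = 120 + 2883 = 3003)
-B = -1*3003 = -3003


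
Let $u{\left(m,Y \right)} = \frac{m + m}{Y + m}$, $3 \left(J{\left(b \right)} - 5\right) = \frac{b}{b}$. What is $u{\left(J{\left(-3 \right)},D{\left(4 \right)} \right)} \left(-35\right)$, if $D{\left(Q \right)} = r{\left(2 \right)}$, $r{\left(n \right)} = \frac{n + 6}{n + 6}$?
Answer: $- \frac{1120}{19} \approx -58.947$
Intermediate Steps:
$J{\left(b \right)} = \frac{16}{3}$ ($J{\left(b \right)} = 5 + \frac{b \frac{1}{b}}{3} = 5 + \frac{1}{3} \cdot 1 = 5 + \frac{1}{3} = \frac{16}{3}$)
$r{\left(n \right)} = 1$ ($r{\left(n \right)} = \frac{6 + n}{6 + n} = 1$)
$D{\left(Q \right)} = 1$
$u{\left(m,Y \right)} = \frac{2 m}{Y + m}$
$u{\left(J{\left(-3 \right)},D{\left(4 \right)} \right)} \left(-35\right) = 2 \cdot \frac{16}{3} \frac{1}{1 + \frac{16}{3}} \left(-35\right) = 2 \cdot \frac{16}{3} \frac{1}{\frac{19}{3}} \left(-35\right) = 2 \cdot \frac{16}{3} \cdot \frac{3}{19} \left(-35\right) = \frac{32}{19} \left(-35\right) = - \frac{1120}{19}$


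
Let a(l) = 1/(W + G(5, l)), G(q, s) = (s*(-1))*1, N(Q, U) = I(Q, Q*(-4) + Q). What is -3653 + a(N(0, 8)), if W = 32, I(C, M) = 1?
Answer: -113242/31 ≈ -3653.0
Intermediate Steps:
N(Q, U) = 1
G(q, s) = -s (G(q, s) = -s*1 = -s)
a(l) = 1/(32 - l)
-3653 + a(N(0, 8)) = -3653 - 1/(-32 + 1) = -3653 - 1/(-31) = -3653 - 1*(-1/31) = -3653 + 1/31 = -113242/31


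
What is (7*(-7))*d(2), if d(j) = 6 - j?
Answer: -196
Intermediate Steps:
(7*(-7))*d(2) = (7*(-7))*(6 - 1*2) = -49*(6 - 2) = -49*4 = -196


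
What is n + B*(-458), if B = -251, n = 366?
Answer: 115324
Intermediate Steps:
n + B*(-458) = 366 - 251*(-458) = 366 + 114958 = 115324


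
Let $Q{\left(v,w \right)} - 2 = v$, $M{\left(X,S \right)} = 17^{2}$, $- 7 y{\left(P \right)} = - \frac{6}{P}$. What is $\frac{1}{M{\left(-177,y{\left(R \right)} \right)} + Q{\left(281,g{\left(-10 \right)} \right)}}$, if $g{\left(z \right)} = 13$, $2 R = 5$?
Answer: $\frac{1}{572} \approx 0.0017483$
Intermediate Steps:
$R = \frac{5}{2}$ ($R = \frac{1}{2} \cdot 5 = \frac{5}{2} \approx 2.5$)
$y{\left(P \right)} = \frac{6}{7 P}$ ($y{\left(P \right)} = - \frac{\left(-6\right) \frac{1}{P}}{7} = \frac{6}{7 P}$)
$M{\left(X,S \right)} = 289$
$Q{\left(v,w \right)} = 2 + v$
$\frac{1}{M{\left(-177,y{\left(R \right)} \right)} + Q{\left(281,g{\left(-10 \right)} \right)}} = \frac{1}{289 + \left(2 + 281\right)} = \frac{1}{289 + 283} = \frac{1}{572}$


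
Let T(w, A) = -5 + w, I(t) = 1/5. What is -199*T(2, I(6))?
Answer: 597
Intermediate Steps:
I(t) = 1/5
-199*T(2, I(6)) = -199*(-5 + 2) = -199*(-3) = 597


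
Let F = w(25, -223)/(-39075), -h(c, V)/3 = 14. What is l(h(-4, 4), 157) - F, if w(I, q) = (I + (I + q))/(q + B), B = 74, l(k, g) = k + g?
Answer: 669550298/5822175 ≈ 115.00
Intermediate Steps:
h(c, V) = -42 (h(c, V) = -3*14 = -42)
l(k, g) = g + k
w(I, q) = (q + 2*I)/(74 + q) (w(I, q) = (I + (I + q))/(q + 74) = (q + 2*I)/(74 + q))
F = -173/5822175 (F = ((-223 + 2*25)/(74 - 223))/(-39075) = ((-223 + 50)/(-149))*(-1/39075) = -1/149*(-173)*(-1/39075) = (173/149)*(-1/39075) = -173/5822175 ≈ -2.9714e-5)
l(h(-4, 4), 157) - F = (157 - 42) - 1*(-173/5822175) = 115 + 173/5822175 = 669550298/5822175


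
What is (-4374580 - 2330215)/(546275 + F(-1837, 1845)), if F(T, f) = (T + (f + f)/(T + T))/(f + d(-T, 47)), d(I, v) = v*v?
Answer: -24965967957205/2034107355518 ≈ -12.274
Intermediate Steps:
d(I, v) = v**2
F(T, f) = (T + f/T)/(2209 + f) (F(T, f) = (T + (f + f)/(T + T))/(f + 47**2) = (T + (2*f)/((2*T)))/(f + 2209) = (T + (2*f)*(1/(2*T)))/(2209 + f) = (T + f/T)/(2209 + f))
(-4374580 - 2330215)/(546275 + F(-1837, 1845)) = (-4374580 - 2330215)/(546275 + (1845 + (-1837)**2)/((-1837)*(2209 + 1845))) = -6704795/(546275 - 1/1837*(1845 + 3374569)/4054) = -6704795/(546275 - 1/1837*1/4054*3376414) = -6704795/(546275 - 1688207/3723599) = -6704795/2034107355518/3723599 = -6704795*3723599/2034107355518 = -24965967957205/2034107355518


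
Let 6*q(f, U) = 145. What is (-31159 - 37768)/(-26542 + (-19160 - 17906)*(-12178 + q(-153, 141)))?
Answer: -206781/1351402333 ≈ -0.00015301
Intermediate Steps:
q(f, U) = 145/6 (q(f, U) = (⅙)*145 = 145/6)
(-31159 - 37768)/(-26542 + (-19160 - 17906)*(-12178 + q(-153, 141))) = (-31159 - 37768)/(-26542 + (-19160 - 17906)*(-12178 + 145/6)) = -68927/(-26542 - 37066*(-72923/6)) = -68927/(-26542 + 1351481959/3) = -68927/1351402333/3 = -68927*3/1351402333 = -206781/1351402333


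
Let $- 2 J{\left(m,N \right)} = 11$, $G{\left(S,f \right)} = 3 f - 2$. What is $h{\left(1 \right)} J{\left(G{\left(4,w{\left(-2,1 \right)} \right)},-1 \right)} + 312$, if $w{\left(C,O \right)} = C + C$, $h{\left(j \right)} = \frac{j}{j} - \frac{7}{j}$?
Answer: $345$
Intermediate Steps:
$h{\left(j \right)} = 1 - \frac{7}{j}$
$w{\left(C,O \right)} = 2 C$
$G{\left(S,f \right)} = -2 + 3 f$
$J{\left(m,N \right)} = - \frac{11}{2}$ ($J{\left(m,N \right)} = \left(- \frac{1}{2}\right) 11 = - \frac{11}{2}$)
$h{\left(1 \right)} J{\left(G{\left(4,w{\left(-2,1 \right)} \right)},-1 \right)} + 312 = \frac{-7 + 1}{1} \left(- \frac{11}{2}\right) + 312 = 1 \left(-6\right) \left(- \frac{11}{2}\right) + 312 = \left(-6\right) \left(- \frac{11}{2}\right) + 312 = 33 + 312 = 345$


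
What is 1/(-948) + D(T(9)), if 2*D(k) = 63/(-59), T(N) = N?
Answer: -29921/55932 ≈ -0.53495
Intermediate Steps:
D(k) = -63/118 (D(k) = (63/(-59))/2 = (63*(-1/59))/2 = (1/2)*(-63/59) = -63/118)
1/(-948) + D(T(9)) = 1/(-948) - 63/118 = -1/948 - 63/118 = -29921/55932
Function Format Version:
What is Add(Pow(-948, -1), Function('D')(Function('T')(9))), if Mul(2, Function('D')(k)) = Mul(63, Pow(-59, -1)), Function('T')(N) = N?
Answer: Rational(-29921, 55932) ≈ -0.53495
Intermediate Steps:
Function('D')(k) = Rational(-63, 118) (Function('D')(k) = Mul(Rational(1, 2), Mul(63, Pow(-59, -1))) = Mul(Rational(1, 2), Mul(63, Rational(-1, 59))) = Mul(Rational(1, 2), Rational(-63, 59)) = Rational(-63, 118))
Add(Pow(-948, -1), Function('D')(Function('T')(9))) = Add(Pow(-948, -1), Rational(-63, 118)) = Add(Rational(-1, 948), Rational(-63, 118)) = Rational(-29921, 55932)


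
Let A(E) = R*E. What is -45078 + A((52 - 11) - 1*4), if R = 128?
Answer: -40342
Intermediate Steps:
A(E) = 128*E
-45078 + A((52 - 11) - 1*4) = -45078 + 128*((52 - 11) - 1*4) = -45078 + 128*(41 - 4) = -45078 + 128*37 = -45078 + 4736 = -40342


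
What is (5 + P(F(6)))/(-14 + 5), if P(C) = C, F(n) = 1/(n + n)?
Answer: -61/108 ≈ -0.56481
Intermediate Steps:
F(n) = 1/(2*n)
(5 + P(F(6)))/(-14 + 5) = (5 + (½)/6)/(-14 + 5) = (5 + (½)*(⅙))/(-9) = (5 + 1/12)*(-⅑) = (61/12)*(-⅑) = -61/108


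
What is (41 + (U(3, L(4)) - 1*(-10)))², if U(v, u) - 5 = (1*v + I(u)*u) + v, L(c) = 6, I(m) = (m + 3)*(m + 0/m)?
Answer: 148996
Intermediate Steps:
I(m) = m*(3 + m) (I(m) = (3 + m)*(m + 0) = (3 + m)*m = m*(3 + m))
U(v, u) = 5 + 2*v + u²*(3 + u) (U(v, u) = 5 + ((1*v + (u*(3 + u))*u) + v) = 5 + ((v + u²*(3 + u)) + v) = 5 + (2*v + u²*(3 + u)) = 5 + 2*v + u²*(3 + u))
(41 + (U(3, L(4)) - 1*(-10)))² = (41 + ((5 + 2*3 + 6²*(3 + 6)) - 1*(-10)))² = (41 + ((5 + 6 + 36*9) + 10))² = (41 + ((5 + 6 + 324) + 10))² = (41 + (335 + 10))² = (41 + 345)² = 386² = 148996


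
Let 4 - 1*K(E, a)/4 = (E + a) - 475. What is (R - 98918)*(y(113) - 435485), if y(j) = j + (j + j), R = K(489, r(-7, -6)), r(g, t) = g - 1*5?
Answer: 43040290860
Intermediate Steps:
r(g, t) = -5 + g (r(g, t) = g - 5 = -5 + g)
K(E, a) = 1916 - 4*E - 4*a (K(E, a) = 16 - 4*((E + a) - 475) = 16 - 4*(-475 + E + a) = 16 + (1900 - 4*E - 4*a) = 1916 - 4*E - 4*a)
R = 8 (R = 1916 - 4*489 - 4*(-5 - 7) = 1916 - 1956 - 4*(-12) = 1916 - 1956 + 48 = 8)
y(j) = 3*j (y(j) = j + 2*j = 3*j)
(R - 98918)*(y(113) - 435485) = (8 - 98918)*(3*113 - 435485) = -98910*(339 - 435485) = -98910*(-435146) = 43040290860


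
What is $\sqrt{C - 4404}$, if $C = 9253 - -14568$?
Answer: $\sqrt{19417} \approx 139.34$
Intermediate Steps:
$C = 23821$ ($C = 9253 + 14568 = 23821$)
$\sqrt{C - 4404} = \sqrt{23821 - 4404} = \sqrt{19417}$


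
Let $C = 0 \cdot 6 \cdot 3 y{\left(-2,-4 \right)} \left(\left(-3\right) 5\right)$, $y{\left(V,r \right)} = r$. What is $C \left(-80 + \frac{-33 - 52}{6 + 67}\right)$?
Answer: $0$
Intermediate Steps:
$C = 0$ ($C = 0 \cdot 6 \cdot 3 \left(-4\right) \left(\left(-3\right) 5\right) = 0 \left(\left(-12\right) \left(-15\right)\right) = 0 \cdot 180 = 0$)
$C \left(-80 + \frac{-33 - 52}{6 + 67}\right) = 0 \left(-80 + \frac{-33 - 52}{6 + 67}\right) = 0 \left(-80 - \frac{85}{73}\right) = 0 \left(- \frac{5925}{73}\right) = 0$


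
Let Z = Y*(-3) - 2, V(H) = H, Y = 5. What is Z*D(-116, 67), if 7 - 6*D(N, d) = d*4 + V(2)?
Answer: 4471/6 ≈ 745.17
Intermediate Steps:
D(N, d) = ⅚ - 2*d/3 (D(N, d) = 7/6 - (d*4 + 2)/6 = 7/6 - (4*d + 2)/6 = 7/6 - (2 + 4*d)/6 = 7/6 + (-⅓ - 2*d/3) = ⅚ - 2*d/3)
Z = -17 (Z = 5*(-3) - 2 = -15 - 2 = -17)
Z*D(-116, 67) = -17*(⅚ - ⅔*67) = -17*(⅚ - 134/3) = -17*(-263/6) = 4471/6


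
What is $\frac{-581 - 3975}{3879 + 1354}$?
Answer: $- \frac{4556}{5233} \approx -0.87063$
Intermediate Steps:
$\frac{-581 - 3975}{3879 + 1354} = - \frac{4556}{5233}$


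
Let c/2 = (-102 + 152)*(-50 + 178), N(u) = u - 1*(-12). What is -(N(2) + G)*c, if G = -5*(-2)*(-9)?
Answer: 972800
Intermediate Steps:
N(u) = 12 + u (N(u) = u + 12 = 12 + u)
G = -90 (G = 10*(-9) = -90)
c = 12800 (c = 2*((-102 + 152)*(-50 + 178)) = 2*(50*128) = 2*6400 = 12800)
-(N(2) + G)*c = -((12 + 2) - 90)*12800 = -(14 - 90)*12800 = -(-76)*12800 = -1*(-972800) = 972800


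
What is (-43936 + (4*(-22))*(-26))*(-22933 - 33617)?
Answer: 2355194400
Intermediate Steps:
(-43936 + (4*(-22))*(-26))*(-22933 - 33617) = (-43936 - 88*(-26))*(-56550) = (-43936 + 2288)*(-56550) = -41648*(-56550) = 2355194400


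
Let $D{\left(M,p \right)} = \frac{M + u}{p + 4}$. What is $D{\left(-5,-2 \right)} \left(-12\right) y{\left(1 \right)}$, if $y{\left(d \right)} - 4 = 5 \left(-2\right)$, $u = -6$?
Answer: $-396$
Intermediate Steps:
$D{\left(M,p \right)} = \frac{-6 + M}{4 + p}$ ($D{\left(M,p \right)} = \frac{M - 6}{p + 4} = \frac{-6 + M}{4 + p}$)
$y{\left(d \right)} = -6$ ($y{\left(d \right)} = 4 + 5 \left(-2\right) = 4 - 10 = -6$)
$D{\left(-5,-2 \right)} \left(-12\right) y{\left(1 \right)} = \frac{-6 - 5}{4 - 2} \left(-12\right) \left(-6\right) = \frac{1}{2} \left(-11\right) \left(-12\right) \left(-6\right) = \left(- \frac{11}{2}\right) \left(-12\right) \left(-6\right) = 66 \left(-6\right) = -396$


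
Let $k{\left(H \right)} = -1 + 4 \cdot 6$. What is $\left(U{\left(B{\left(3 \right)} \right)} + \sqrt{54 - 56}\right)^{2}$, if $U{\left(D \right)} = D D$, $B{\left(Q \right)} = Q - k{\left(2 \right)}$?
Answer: $\left(400 + i \sqrt{2}\right)^{2} \approx 1.6 \cdot 10^{5} + 1131.0 i$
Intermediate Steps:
$k{\left(H \right)} = 23$ ($k{\left(H \right)} = -1 + 24 = 23$)
$B{\left(Q \right)} = -23 + Q$ ($B{\left(Q \right)} = Q - 23 = -23 + Q$)
$U{\left(D \right)} = D^{2}$
$\left(U{\left(B{\left(3 \right)} \right)} + \sqrt{54 - 56}\right)^{2} = \left(\left(-23 + 3\right)^{2} + \sqrt{54 - 56}\right)^{2} = \left(\left(-20\right)^{2} + \sqrt{-2}\right)^{2} = \left(400 + i \sqrt{2}\right)^{2}$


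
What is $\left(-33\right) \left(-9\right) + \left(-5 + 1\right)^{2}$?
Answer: $313$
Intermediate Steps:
$\left(-33\right) \left(-9\right) + \left(-5 + 1\right)^{2} = 297 + \left(-4\right)^{2} = 297 + 16 = 313$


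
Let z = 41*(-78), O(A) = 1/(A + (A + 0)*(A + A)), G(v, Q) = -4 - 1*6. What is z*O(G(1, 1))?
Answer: -1599/95 ≈ -16.832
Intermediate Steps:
G(v, Q) = -10 (G(v, Q) = -4 - 6 = -10)
O(A) = 1/(A + 2*A²) (O(A) = 1/(A + A*(2*A)) = 1/(A + 2*A²))
z = -3198
z*O(G(1, 1)) = -3198/((-10)*(1 + 2*(-10))) = -(-1599)/(5*(1 - 20)) = -(-1599)/(5*(-19)) = -(-1599)*(-1)/(5*19) = -3198*1/190 = -1599/95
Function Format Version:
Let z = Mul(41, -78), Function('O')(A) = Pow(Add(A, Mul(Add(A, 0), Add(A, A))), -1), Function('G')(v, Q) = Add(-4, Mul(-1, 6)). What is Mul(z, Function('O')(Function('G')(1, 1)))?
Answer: Rational(-1599, 95) ≈ -16.832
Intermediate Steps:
Function('G')(v, Q) = -10 (Function('G')(v, Q) = Add(-4, -6) = -10)
Function('O')(A) = Pow(Add(A, Mul(2, Pow(A, 2))), -1) (Function('O')(A) = Pow(Add(A, Mul(A, Mul(2, A))), -1) = Pow(Add(A, Mul(2, Pow(A, 2))), -1))
z = -3198
Mul(z, Function('O')(Function('G')(1, 1))) = Mul(-3198, Mul(Pow(-10, -1), Pow(Add(1, Mul(2, -10)), -1))) = Mul(-3198, Mul(Rational(-1, 10), Pow(Add(1, -20), -1))) = Mul(-3198, Mul(Rational(-1, 10), Pow(-19, -1))) = Mul(-3198, Mul(Rational(-1, 10), Rational(-1, 19))) = Mul(-3198, Rational(1, 190)) = Rational(-1599, 95)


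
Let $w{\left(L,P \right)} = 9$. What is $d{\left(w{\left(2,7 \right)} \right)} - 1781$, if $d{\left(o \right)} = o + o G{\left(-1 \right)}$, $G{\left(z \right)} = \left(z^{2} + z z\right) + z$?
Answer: $-1763$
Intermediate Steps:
$G{\left(z \right)} = z + 2 z^{2}$ ($G{\left(z \right)} = \left(z^{2} + z^{2}\right) + z = 2 z^{2} + z = z + 2 z^{2}$)
$d{\left(o \right)} = 2 o$ ($d{\left(o \right)} = o + o \left(- (1 + 2 \left(-1\right))\right) = o + o \left(- (1 - 2)\right) = o + o \left(\left(-1\right) \left(-1\right)\right) = o + o 1 = o + o = 2 o$)
$d{\left(w{\left(2,7 \right)} \right)} - 1781 = 2 \cdot 9 - 1781 = 18 - 1781 = -1763$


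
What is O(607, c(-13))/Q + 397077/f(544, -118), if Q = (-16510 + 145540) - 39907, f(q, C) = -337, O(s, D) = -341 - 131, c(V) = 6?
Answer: -35388852535/30034451 ≈ -1178.3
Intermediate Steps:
O(s, D) = -472
Q = 89123 (Q = 129030 - 39907 = 89123)
O(607, c(-13))/Q + 397077/f(544, -118) = -472/89123 + 397077/(-337) = -472*1/89123 + 397077*(-1/337) = -472/89123 - 397077/337 = -35388852535/30034451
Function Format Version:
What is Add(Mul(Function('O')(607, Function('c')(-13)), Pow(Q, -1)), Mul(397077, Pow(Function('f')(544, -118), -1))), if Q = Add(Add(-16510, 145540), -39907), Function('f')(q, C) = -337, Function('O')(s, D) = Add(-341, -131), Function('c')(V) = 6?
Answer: Rational(-35388852535, 30034451) ≈ -1178.3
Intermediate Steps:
Function('O')(s, D) = -472
Q = 89123 (Q = Add(129030, -39907) = 89123)
Add(Mul(Function('O')(607, Function('c')(-13)), Pow(Q, -1)), Mul(397077, Pow(Function('f')(544, -118), -1))) = Add(Mul(-472, Pow(89123, -1)), Mul(397077, Pow(-337, -1))) = Add(Mul(-472, Rational(1, 89123)), Mul(397077, Rational(-1, 337))) = Add(Rational(-472, 89123), Rational(-397077, 337)) = Rational(-35388852535, 30034451)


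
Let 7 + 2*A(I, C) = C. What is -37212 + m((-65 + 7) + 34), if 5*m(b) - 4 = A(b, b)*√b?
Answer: -186056/5 - 31*I*√6/5 ≈ -37211.0 - 15.187*I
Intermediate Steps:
A(I, C) = -7/2 + C/2
m(b) = ⅘ + √b*(-7/2 + b/2)/5 (m(b) = ⅘ + ((-7/2 + b/2)*√b)/5 = ⅘ + (√b*(-7/2 + b/2))/5 = ⅘ + √b*(-7/2 + b/2)/5)
-37212 + m((-65 + 7) + 34) = -37212 + (⅘ + √((-65 + 7) + 34)*(-7 + ((-65 + 7) + 34))/10) = -37212 + (⅘ + √(-58 + 34)*(-7 + (-58 + 34))/10) = -37212 + (⅘ + √(-24)*(-7 - 24)/10) = -37212 + (⅘ + (⅒)*(2*I*√6)*(-31)) = -37212 + (⅘ - 31*I*√6/5) = -186056/5 - 31*I*√6/5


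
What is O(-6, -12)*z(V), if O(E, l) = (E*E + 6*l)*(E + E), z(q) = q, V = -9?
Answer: -3888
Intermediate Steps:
O(E, l) = 2*E*(E² + 6*l) (O(E, l) = (E² + 6*l)*(2*E) = 2*E*(E² + 6*l))
O(-6, -12)*z(V) = (2*(-6)*((-6)² + 6*(-12)))*(-9) = (2*(-6)*(36 - 72))*(-9) = (2*(-6)*(-36))*(-9) = 432*(-9) = -3888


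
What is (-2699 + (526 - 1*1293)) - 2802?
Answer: -6268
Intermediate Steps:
(-2699 + (526 - 1*1293)) - 2802 = (-2699 + (526 - 1293)) - 2802 = (-2699 - 767) - 2802 = -3466 - 2802 = -6268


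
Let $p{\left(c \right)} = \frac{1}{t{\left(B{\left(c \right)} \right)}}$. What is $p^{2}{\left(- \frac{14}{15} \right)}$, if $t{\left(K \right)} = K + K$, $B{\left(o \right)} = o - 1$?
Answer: $\frac{225}{3364} \approx 0.066885$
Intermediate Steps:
$B{\left(o \right)} = -1 + o$
$t{\left(K \right)} = 2 K$
$p{\left(c \right)} = \frac{1}{-2 + 2 c}$ ($p{\left(c \right)} = \frac{1}{2 \left(-1 + c\right)} = \frac{1}{-2 + 2 c}$)
$p^{2}{\left(- \frac{14}{15} \right)} = \left(\frac{1}{2 \left(-1 - \frac{14}{15}\right)}\right)^{2} = \left(\frac{1}{2 \left(- \frac{29}{15}\right)}\right)^{2} = \left(\frac{1}{2} \left(- \frac{15}{29}\right)\right)^{2} = \left(- \frac{15}{58}\right)^{2} = \frac{225}{3364}$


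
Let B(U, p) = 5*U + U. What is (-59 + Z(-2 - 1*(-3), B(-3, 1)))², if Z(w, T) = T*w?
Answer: 5929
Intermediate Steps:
B(U, p) = 6*U
(-59 + Z(-2 - 1*(-3), B(-3, 1)))² = (-59 + (6*(-3))*(-2 - 1*(-3)))² = (-59 - 18*(-2 + 3))² = (-59 - 18*1)² = (-59 - 18)² = (-77)² = 5929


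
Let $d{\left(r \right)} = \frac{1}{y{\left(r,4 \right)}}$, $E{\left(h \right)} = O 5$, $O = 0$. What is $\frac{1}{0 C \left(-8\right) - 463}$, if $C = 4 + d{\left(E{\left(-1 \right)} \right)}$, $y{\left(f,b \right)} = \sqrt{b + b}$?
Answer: $- \frac{1}{463} \approx -0.0021598$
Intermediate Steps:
$y{\left(f,b \right)} = \sqrt{2} \sqrt{b}$ ($y{\left(f,b \right)} = \sqrt{2 b} = \sqrt{2} \sqrt{b}$)
$E{\left(h \right)} = 0$ ($E{\left(h \right)} = 0 \cdot 5 = 0$)
$d{\left(r \right)} = \frac{\sqrt{2}}{4}$ ($d{\left(r \right)} = \frac{1}{\sqrt{2} \sqrt{4}} = \frac{1}{\sqrt{2} \cdot 2} = \frac{1}{2 \sqrt{2}} = \frac{\sqrt{2}}{4}$)
$C = 4 + \frac{\sqrt{2}}{4} \approx 4.3536$
$\frac{1}{0 C \left(-8\right) - 463} = \frac{1}{0 \left(4 + \frac{\sqrt{2}}{4}\right) \left(-8\right) - 463} = \frac{1}{0 \left(-8\right) - 463} = \frac{1}{0 - 463} = \frac{1}{-463} = - \frac{1}{463}$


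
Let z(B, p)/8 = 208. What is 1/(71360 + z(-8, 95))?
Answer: 1/73024 ≈ 1.3694e-5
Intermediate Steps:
z(B, p) = 1664 (z(B, p) = 8*208 = 1664)
1/(71360 + z(-8, 95)) = 1/(71360 + 1664) = 1/73024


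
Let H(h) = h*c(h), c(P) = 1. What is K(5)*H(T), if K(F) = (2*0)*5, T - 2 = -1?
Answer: 0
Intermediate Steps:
T = 1 (T = 2 - 1 = 1)
H(h) = h (H(h) = h*1 = h)
K(F) = 0 (K(F) = 0*5 = 0)
K(5)*H(T) = 0*1 = 0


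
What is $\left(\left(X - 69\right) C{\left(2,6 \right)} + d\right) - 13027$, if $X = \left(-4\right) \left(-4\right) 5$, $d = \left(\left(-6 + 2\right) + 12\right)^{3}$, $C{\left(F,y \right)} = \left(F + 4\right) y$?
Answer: $-12119$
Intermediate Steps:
$C{\left(F,y \right)} = y \left(4 + F\right)$ ($C{\left(F,y \right)} = \left(4 + F\right) y = y \left(4 + F\right)$)
$d = 512$ ($d = \left(-4 + 12\right)^{3} = 8^{3} = 512$)
$X = 80$ ($X = 16 \cdot 5 = 80$)
$\left(\left(X - 69\right) C{\left(2,6 \right)} + d\right) - 13027 = \left(\left(80 - 69\right) 6 \left(4 + 2\right) + 512\right) - 13027 = \left(11 \cdot 6 \cdot 6 + 512\right) - 13027 = \left(11 \cdot 36 + 512\right) - 13027 = \left(396 + 512\right) - 13027 = 908 - 13027 = -12119$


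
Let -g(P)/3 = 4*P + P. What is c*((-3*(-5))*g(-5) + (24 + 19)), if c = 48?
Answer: 56064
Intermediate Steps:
g(P) = -15*P (g(P) = -3*(4*P + P) = -15*P)
c*((-3*(-5))*g(-5) + (24 + 19)) = 48*((-3*(-5))*(-15*(-5)) + (24 + 19)) = 48*(15*75 + 43) = 48*(1125 + 43) = 48*1168 = 56064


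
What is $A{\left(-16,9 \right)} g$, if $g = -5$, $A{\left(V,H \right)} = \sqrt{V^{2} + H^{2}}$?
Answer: $- 5 \sqrt{337} \approx -91.788$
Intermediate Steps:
$A{\left(V,H \right)} = \sqrt{H^{2} + V^{2}}$
$A{\left(-16,9 \right)} g = \sqrt{9^{2} + \left(-16\right)^{2}} \left(-5\right) = \sqrt{81 + 256} \left(-5\right) = \sqrt{337} \left(-5\right) = - 5 \sqrt{337}$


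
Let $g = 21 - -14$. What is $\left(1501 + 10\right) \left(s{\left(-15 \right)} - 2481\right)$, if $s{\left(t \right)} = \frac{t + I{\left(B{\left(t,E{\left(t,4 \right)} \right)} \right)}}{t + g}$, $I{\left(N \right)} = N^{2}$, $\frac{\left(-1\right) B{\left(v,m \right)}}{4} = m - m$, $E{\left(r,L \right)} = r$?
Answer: $- \frac{14999697}{4} \approx -3.7499 \cdot 10^{6}$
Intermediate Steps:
$B{\left(v,m \right)} = 0$ ($B{\left(v,m \right)} = - 4 \left(m - m\right) = \left(-4\right) 0 = 0$)
$g = 35$ ($g = 21 + 14 = 35$)
$s{\left(t \right)} = \frac{t}{35 + t}$ ($s{\left(t \right)} = \frac{t + 0^{2}}{t + 35} = \frac{t + 0}{35 + t} = \frac{t}{35 + t}$)
$\left(1501 + 10\right) \left(s{\left(-15 \right)} - 2481\right) = \left(1501 + 10\right) \left(- \frac{15}{35 - 15} - 2481\right) = 1511 \left(- \frac{15}{20} - 2481\right) = 1511 \left(\left(-15\right) \frac{1}{20} - 2481\right) = 1511 \left(- \frac{3}{4} - 2481\right) = 1511 \left(- \frac{9927}{4}\right) = - \frac{14999697}{4}$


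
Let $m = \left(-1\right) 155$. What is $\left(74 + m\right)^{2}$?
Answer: $6561$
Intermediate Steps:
$m = -155$
$\left(74 + m\right)^{2} = \left(74 - 155\right)^{2} = \left(-81\right)^{2} = 6561$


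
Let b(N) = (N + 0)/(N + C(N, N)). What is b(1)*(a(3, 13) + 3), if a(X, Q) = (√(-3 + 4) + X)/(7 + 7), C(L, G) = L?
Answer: 23/14 ≈ 1.6429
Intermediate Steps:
a(X, Q) = 1/14 + X/14 (a(X, Q) = (√1 + X)/14 = (1 + X)*(1/14) = 1/14 + X/14)
b(N) = ½ (b(N) = (N + 0)/(N + N) = N/((2*N)) = N*(1/(2*N)) = ½)
b(1)*(a(3, 13) + 3) = ((1/14 + (1/14)*3) + 3)/2 = ((1/14 + 3/14) + 3)/2 = (2/7 + 3)/2 = (½)*(23/7) = 23/14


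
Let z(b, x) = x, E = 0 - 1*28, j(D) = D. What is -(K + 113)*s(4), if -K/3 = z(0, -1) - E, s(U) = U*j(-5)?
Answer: 640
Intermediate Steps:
E = -28 (E = 0 - 28 = -28)
s(U) = -5*U (s(U) = U*(-5) = -5*U)
K = -81 (K = -3*(-1 - 1*(-28)) = -3*(-1 + 28) = -3*27 = -81)
-(K + 113)*s(4) = -(-81 + 113)*(-5*4) = -32*(-20) = -1*(-640) = 640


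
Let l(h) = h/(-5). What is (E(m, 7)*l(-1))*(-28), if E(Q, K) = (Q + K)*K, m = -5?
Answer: -392/5 ≈ -78.400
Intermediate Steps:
l(h) = -h/5 (l(h) = h*(-⅕) = -h/5)
E(Q, K) = K*(K + Q) (E(Q, K) = (K + Q)*K = K*(K + Q))
(E(m, 7)*l(-1))*(-28) = ((7*(7 - 5))*(-⅕*(-1)))*(-28) = ((7*2)*(⅕))*(-28) = (14*(⅕))*(-28) = (14/5)*(-28) = -392/5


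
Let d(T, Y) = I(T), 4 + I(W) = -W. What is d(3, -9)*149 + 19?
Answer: -1024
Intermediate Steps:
I(W) = -4 - W
d(T, Y) = -4 - T
d(3, -9)*149 + 19 = (-4 - 1*3)*149 + 19 = (-4 - 3)*149 + 19 = -7*149 + 19 = -1043 + 19 = -1024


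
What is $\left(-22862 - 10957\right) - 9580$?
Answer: $-43399$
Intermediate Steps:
$\left(-22862 - 10957\right) - 9580 = -33819 - 9580 = -43399$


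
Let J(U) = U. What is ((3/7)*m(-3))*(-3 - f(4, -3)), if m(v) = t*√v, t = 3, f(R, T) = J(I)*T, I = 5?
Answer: 108*I*√3/7 ≈ 26.723*I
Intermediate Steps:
f(R, T) = 5*T
m(v) = 3*√v
((3/7)*m(-3))*(-3 - f(4, -3)) = ((3/7)*(3*√(-3)))*(-3 - 5*(-3)) = ((3*(⅐))*(3*(I*√3)))*(-3 - 1*(-15)) = (3*(3*I*√3)/7)*(-3 + 15) = (9*I*√3/7)*12 = 108*I*√3/7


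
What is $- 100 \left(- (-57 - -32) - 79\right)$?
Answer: $5400$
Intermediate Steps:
$- 100 \left(- (-57 - -32) - 79\right) = - 100 \left(- (-57 + 32) - 79\right) = - 100 \left(\left(-1\right) \left(-25\right) - 79\right) = - 100 \left(25 - 79\right) = \left(-100\right) \left(-54\right) = 5400$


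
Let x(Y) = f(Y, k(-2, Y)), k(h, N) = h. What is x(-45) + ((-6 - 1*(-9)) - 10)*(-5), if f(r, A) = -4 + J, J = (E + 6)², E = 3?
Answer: 112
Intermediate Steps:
J = 81 (J = (3 + 6)² = 9² = 81)
f(r, A) = 77 (f(r, A) = -4 + 81 = 77)
x(Y) = 77
x(-45) + ((-6 - 1*(-9)) - 10)*(-5) = 77 + ((-6 - 1*(-9)) - 10)*(-5) = 77 + ((-6 + 9) - 10)*(-5) = 77 + (3 - 10)*(-5) = 77 - 7*(-5) = 77 + 35 = 112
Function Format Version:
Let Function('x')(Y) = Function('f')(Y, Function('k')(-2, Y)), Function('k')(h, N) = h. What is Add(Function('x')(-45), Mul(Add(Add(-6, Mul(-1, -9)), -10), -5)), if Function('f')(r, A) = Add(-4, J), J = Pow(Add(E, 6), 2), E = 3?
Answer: 112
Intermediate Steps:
J = 81 (J = Pow(Add(3, 6), 2) = Pow(9, 2) = 81)
Function('f')(r, A) = 77 (Function('f')(r, A) = Add(-4, 81) = 77)
Function('x')(Y) = 77
Add(Function('x')(-45), Mul(Add(Add(-6, Mul(-1, -9)), -10), -5)) = Add(77, Mul(Add(Add(-6, Mul(-1, -9)), -10), -5)) = Add(77, Mul(Add(Add(-6, 9), -10), -5)) = Add(77, Mul(Add(3, -10), -5)) = Add(77, Mul(-7, -5)) = Add(77, 35) = 112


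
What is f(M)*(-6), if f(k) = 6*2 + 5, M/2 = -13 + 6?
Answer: -102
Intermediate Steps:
M = -14 (M = 2*(-13 + 6) = 2*(-7) = -14)
f(k) = 17 (f(k) = 12 + 5 = 17)
f(M)*(-6) = 17*(-6) = -102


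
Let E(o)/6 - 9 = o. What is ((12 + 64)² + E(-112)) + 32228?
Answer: 37386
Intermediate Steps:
E(o) = 54 + 6*o
((12 + 64)² + E(-112)) + 32228 = ((12 + 64)² + (54 + 6*(-112))) + 32228 = (76² + (54 - 672)) + 32228 = (5776 - 618) + 32228 = 5158 + 32228 = 37386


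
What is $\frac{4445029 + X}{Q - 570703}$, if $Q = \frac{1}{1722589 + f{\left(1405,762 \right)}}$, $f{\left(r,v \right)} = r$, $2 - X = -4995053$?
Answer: $- \frac{16274648175496}{983888547781} \approx -16.541$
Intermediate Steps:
$X = 4995055$ ($X = 2 - -4995053 = 2 + 4995053 = 4995055$)
$Q = \frac{1}{1723994}$ ($Q = \frac{1}{1722589 + 1405} = \frac{1}{1723994} \approx 5.8005 \cdot 10^{-7}$)
$\frac{4445029 + X}{Q - 570703} = \frac{4445029 + 4995055}{\frac{1}{1723994} - 570703} = \frac{9440084}{- \frac{983888547781}{1723994}} = 9440084 \left(- \frac{1723994}{983888547781}\right) = - \frac{16274648175496}{983888547781}$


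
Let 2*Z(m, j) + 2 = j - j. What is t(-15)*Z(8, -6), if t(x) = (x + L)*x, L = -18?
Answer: -495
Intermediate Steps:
Z(m, j) = -1 (Z(m, j) = -1 + (j - j)/2 = -1 + (1/2)*0 = -1 + 0 = -1)
t(x) = x*(-18 + x) (t(x) = (x - 18)*x = (-18 + x)*x = x*(-18 + x))
t(-15)*Z(8, -6) = -15*(-18 - 15)*(-1) = -15*(-33)*(-1) = 495*(-1) = -495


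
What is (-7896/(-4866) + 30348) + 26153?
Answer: 45823627/811 ≈ 56503.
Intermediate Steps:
(-7896/(-4866) + 30348) + 26153 = (-7896*(-1/4866) + 30348) + 26153 = (1316/811 + 30348) + 26153 = 24613544/811 + 26153 = 45823627/811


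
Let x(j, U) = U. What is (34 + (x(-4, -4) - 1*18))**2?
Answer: 144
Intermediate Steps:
(34 + (x(-4, -4) - 1*18))**2 = (34 + (-4 - 1*18))**2 = (34 + (-4 - 18))**2 = (34 - 22)**2 = 12**2 = 144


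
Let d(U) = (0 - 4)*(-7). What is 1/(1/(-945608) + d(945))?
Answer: 945608/26477023 ≈ 0.035714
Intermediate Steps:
d(U) = 28 (d(U) = -4*(-7) = 28)
1/(1/(-945608) + d(945)) = 1/(1/(-945608) + 28) = 1/(-1/945608 + 28) = 1/(26477023/945608) = 945608/26477023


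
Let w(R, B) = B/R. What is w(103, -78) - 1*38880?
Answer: -4004718/103 ≈ -38881.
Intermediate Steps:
w(R, B) = B/R
w(103, -78) - 1*38880 = -78/103 - 1*38880 = -78*1/103 - 38880 = -78/103 - 38880 = -4004718/103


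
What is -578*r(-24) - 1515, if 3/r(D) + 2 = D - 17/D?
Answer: -877989/607 ≈ -1446.4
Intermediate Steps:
r(D) = 3/(-2 + D - 17/D) (r(D) = 3/(-2 + (D - 17/D)) = 3/(-2 + D - 17/D))
-578*r(-24) - 1515 = -1734*(-24)/(-17 + (-24)² - 2*(-24)) - 1515 = -1734*(-24)/(-17 + 576 + 48) - 1515 = -1734*(-24)/607 - 1515 = -578*(-72/607) - 1515 = 41616/607 - 1515 = -877989/607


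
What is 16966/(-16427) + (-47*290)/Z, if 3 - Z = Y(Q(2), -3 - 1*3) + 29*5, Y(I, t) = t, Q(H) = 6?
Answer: 110796317/1117036 ≈ 99.188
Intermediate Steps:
Z = -136 (Z = 3 - ((-3 - 1*3) + 29*5) = 3 - ((-3 - 3) + 145) = 3 - (-6 + 145) = 3 - 1*139 = 3 - 139 = -136)
16966/(-16427) + (-47*290)/Z = 16966/(-16427) - 47*290/(-136) = 16966*(-1/16427) - 13630*(-1/136) = -16966/16427 + 6815/68 = 110796317/1117036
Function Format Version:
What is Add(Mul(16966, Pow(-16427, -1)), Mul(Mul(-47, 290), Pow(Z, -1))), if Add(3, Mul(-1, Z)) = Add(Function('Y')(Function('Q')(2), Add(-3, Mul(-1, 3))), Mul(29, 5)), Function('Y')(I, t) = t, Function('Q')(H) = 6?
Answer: Rational(110796317, 1117036) ≈ 99.188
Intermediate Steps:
Z = -136 (Z = Add(3, Mul(-1, Add(Add(-3, Mul(-1, 3)), Mul(29, 5)))) = Add(3, Mul(-1, Add(Add(-3, -3), 145))) = Add(3, Mul(-1, Add(-6, 145))) = Add(3, Mul(-1, 139)) = Add(3, -139) = -136)
Add(Mul(16966, Pow(-16427, -1)), Mul(Mul(-47, 290), Pow(Z, -1))) = Add(Mul(16966, Pow(-16427, -1)), Mul(Mul(-47, 290), Pow(-136, -1))) = Add(Mul(16966, Rational(-1, 16427)), Mul(-13630, Rational(-1, 136))) = Add(Rational(-16966, 16427), Rational(6815, 68)) = Rational(110796317, 1117036)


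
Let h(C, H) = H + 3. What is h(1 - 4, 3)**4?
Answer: 1296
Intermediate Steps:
h(C, H) = 3 + H
h(1 - 4, 3)**4 = (3 + 3)**4 = 6**4 = 1296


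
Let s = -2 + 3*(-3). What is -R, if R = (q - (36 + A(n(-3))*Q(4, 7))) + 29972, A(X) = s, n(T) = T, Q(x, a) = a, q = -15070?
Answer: -14943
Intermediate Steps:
s = -11 (s = -2 - 9 = -11)
A(X) = -11
R = 14943 (R = (-15070 - (36 - 11*7)) + 29972 = (-15070 - (36 - 77)) + 29972 = (-15070 - 1*(-41)) + 29972 = (-15070 + 41) + 29972 = -15029 + 29972 = 14943)
-R = -1*14943 = -14943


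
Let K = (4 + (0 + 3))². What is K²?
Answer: 2401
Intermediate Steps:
K = 49 (K = (4 + 3)² = 7² = 49)
K² = 49² = 2401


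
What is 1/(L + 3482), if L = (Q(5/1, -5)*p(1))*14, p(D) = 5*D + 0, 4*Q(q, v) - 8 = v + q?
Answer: 1/3622 ≈ 0.00027609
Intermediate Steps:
Q(q, v) = 2 + q/4 + v/4 (Q(q, v) = 2 + (v + q)/4 = 2 + (q + v)/4 = 2 + (q/4 + v/4) = 2 + q/4 + v/4)
p(D) = 5*D
L = 140 (L = ((2 + (5/1)/4 + (1/4)*(-5))*(5*1))*14 = ((2 + (5*1)/4 - 5/4)*5)*14 = ((2 + (1/4)*5 - 5/4)*5)*14 = ((2 + 5/4 - 5/4)*5)*14 = (2*5)*14 = 10*14 = 140)
1/(L + 3482) = 1/(140 + 3482) = 1/3622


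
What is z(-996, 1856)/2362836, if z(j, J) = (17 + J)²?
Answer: 3508129/2362836 ≈ 1.4847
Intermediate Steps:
z(-996, 1856)/2362836 = (17 + 1856)²/2362836 = 1873²*(1/2362836) = 3508129*(1/2362836) = 3508129/2362836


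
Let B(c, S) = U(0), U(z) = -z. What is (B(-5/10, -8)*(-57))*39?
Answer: 0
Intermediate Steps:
B(c, S) = 0 (B(c, S) = -1*0 = 0)
(B(-5/10, -8)*(-57))*39 = (0*(-57))*39 = 0*39 = 0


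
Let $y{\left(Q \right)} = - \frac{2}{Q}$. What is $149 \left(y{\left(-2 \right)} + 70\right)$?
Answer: $10579$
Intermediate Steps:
$149 \left(y{\left(-2 \right)} + 70\right) = 149 \left(- \frac{2}{-2} + 70\right) = 149 \left(\left(-2\right) \left(- \frac{1}{2}\right) + 70\right) = 149 \left(1 + 70\right) = 149 \cdot 71 = 10579$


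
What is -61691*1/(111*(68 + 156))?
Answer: -8813/3552 ≈ -2.4811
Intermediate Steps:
-61691*1/(111*(68 + 156)) = -61691/(224*111) = -61691/24864 = -61691*1/24864 = -8813/3552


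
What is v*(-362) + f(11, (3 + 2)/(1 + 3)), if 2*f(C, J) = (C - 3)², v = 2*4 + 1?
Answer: -3226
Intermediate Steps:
v = 9 (v = 8 + 1 = 9)
f(C, J) = (-3 + C)²/2 (f(C, J) = (C - 3)²/2 = (-3 + C)²/2)
v*(-362) + f(11, (3 + 2)/(1 + 3)) = 9*(-362) + (-3 + 11)²/2 = -3258 + (½)*8² = -3258 + (½)*64 = -3258 + 32 = -3226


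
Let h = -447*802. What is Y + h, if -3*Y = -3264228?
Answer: 729582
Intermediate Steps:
Y = 1088076 (Y = -⅓*(-3264228) = 1088076)
h = -358494 (h = -1*358494 = -358494)
Y + h = 1088076 - 358494 = 729582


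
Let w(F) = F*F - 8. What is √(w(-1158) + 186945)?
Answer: √1527901 ≈ 1236.1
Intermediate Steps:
w(F) = -8 + F² (w(F) = F² - 8 = -8 + F²)
√(w(-1158) + 186945) = √((-8 + (-1158)²) + 186945) = √((-8 + 1340964) + 186945) = √(1340956 + 186945) = √1527901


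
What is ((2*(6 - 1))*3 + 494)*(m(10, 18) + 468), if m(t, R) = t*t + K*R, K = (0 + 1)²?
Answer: 307064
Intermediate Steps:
K = 1 (K = 1² = 1)
m(t, R) = R + t² (m(t, R) = t*t + 1*R = t² + R = R + t²)
((2*(6 - 1))*3 + 494)*(m(10, 18) + 468) = ((2*(6 - 1))*3 + 494)*((18 + 10²) + 468) = ((2*5)*3 + 494)*((18 + 100) + 468) = (10*3 + 494)*(118 + 468) = (30 + 494)*586 = 524*586 = 307064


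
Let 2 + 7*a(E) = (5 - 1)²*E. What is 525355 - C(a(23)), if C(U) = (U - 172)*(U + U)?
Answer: 26355811/49 ≈ 5.3787e+5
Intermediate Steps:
a(E) = -2/7 + 16*E/7 (a(E) = -2/7 + ((5 - 1)²*E)/7 = -2/7 + (4²*E)/7 = -2/7 + (16*E)/7 = -2/7 + 16*E/7)
C(U) = 2*U*(-172 + U) (C(U) = (-172 + U)*(2*U) = 2*U*(-172 + U))
525355 - C(a(23)) = 525355 - 2*(-2/7 + (16/7)*23)*(-172 + (-2/7 + (16/7)*23)) = 525355 - 2*(-2/7 + 368/7)*(-172 + (-2/7 + 368/7)) = 525355 - 2*366*(-172 + 366/7)/7 = 525355 - 2*366*(-838)/(7*7) = 525355 - 1*(-613416/49) = 525355 + 613416/49 = 26355811/49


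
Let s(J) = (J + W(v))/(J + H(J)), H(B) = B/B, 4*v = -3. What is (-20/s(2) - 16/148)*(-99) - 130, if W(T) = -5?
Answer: -77674/37 ≈ -2099.3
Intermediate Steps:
v = -¾ (v = (¼)*(-3) = -¾ ≈ -0.75000)
H(B) = 1
s(J) = (-5 + J)/(1 + J) (s(J) = (J - 5)/(J + 1) = (-5 + J)/(1 + J))
(-20/s(2) - 16/148)*(-99) - 130 = (-20*(1 + 2)/(-5 + 2) - 16/148)*(-99) - 130 = (-20/(-3/3) - 16*1/148)*(-99) - 130 = (-20/((⅓)*(-3)) - 4/37)*(-99) - 130 = (-20/(-1) - 4/37)*(-99) - 130 = (-20*(-1) - 4/37)*(-99) - 130 = (20 - 4/37)*(-99) - 130 = (736/37)*(-99) - 130 = -72864/37 - 130 = -77674/37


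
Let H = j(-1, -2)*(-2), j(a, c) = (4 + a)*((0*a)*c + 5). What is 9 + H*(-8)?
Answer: 249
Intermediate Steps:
j(a, c) = 20 + 5*a (j(a, c) = (4 + a)*(0*c + 5) = (4 + a)*(0 + 5) = (4 + a)*5 = 20 + 5*a)
H = -30 (H = (20 + 5*(-1))*(-2) = (20 - 5)*(-2) = 15*(-2) = -30)
9 + H*(-8) = 9 - 30*(-8) = 9 + 240 = 249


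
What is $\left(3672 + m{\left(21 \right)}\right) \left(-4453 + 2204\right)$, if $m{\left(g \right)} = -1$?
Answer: $-8256079$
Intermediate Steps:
$\left(3672 + m{\left(21 \right)}\right) \left(-4453 + 2204\right) = \left(3672 - 1\right) \left(-4453 + 2204\right) = 3671 \left(-2249\right) = -8256079$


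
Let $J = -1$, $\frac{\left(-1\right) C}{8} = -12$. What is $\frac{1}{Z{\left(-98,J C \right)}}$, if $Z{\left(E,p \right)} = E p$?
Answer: $\frac{1}{9408} \approx 0.00010629$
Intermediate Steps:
$C = 96$ ($C = \left(-8\right) \left(-12\right) = 96$)
$\frac{1}{Z{\left(-98,J C \right)}} = \frac{1}{\left(-98\right) \left(\left(-1\right) 96\right)} = \frac{1}{\left(-98\right) \left(-96\right)} = \frac{1}{9408}$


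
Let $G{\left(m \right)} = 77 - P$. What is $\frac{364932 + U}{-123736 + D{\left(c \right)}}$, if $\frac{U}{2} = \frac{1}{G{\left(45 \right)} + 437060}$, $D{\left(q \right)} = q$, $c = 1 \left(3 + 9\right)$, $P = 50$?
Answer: $- \frac{79753516543}{27039075994} \approx -2.9496$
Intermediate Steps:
$c = 12$ ($c = 1 \cdot 12 = 12$)
$G{\left(m \right)} = 27$ ($G{\left(m \right)} = 77 - 50 = 27$)
$U = \frac{2}{437087}$ ($U = \frac{2}{27 + 437060} = \frac{2}{437087} \approx 4.5757 \cdot 10^{-6}$)
$\frac{364932 + U}{-123736 + D{\left(c \right)}} = \frac{364932 + \frac{2}{437087}}{-123736 + 12} = \frac{159507033086}{437087 \left(-123724\right)} = \frac{159507033086}{437087} \left(- \frac{1}{123724}\right) = - \frac{79753516543}{27039075994}$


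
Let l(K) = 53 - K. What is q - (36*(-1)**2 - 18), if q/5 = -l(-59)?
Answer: -578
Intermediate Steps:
q = -560 (q = 5*(-(53 - 1*(-59))) = 5*(-(53 + 59)) = 5*(-1*112) = 5*(-112) = -560)
q - (36*(-1)**2 - 18) = -560 - (36*(-1)**2 - 18) = -560 - (36*1 - 18) = -560 - (36 - 18) = -560 - 1*18 = -560 - 18 = -578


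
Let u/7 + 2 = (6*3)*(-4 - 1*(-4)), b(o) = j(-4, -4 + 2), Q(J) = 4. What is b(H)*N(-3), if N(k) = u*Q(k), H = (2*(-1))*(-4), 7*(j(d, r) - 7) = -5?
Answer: -352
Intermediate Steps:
j(d, r) = 44/7 (j(d, r) = 7 + (⅐)*(-5) = 7 - 5/7 = 44/7)
H = 8 (H = -2*(-4) = 8)
b(o) = 44/7
u = -14 (u = -14 + 7*((6*3)*(-4 - 1*(-4))) = -14 + 7*(18*(-4 + 4)) = -14 + 7*(18*0) = -14 + 7*0 = -14 + 0 = -14)
N(k) = -56 (N(k) = -14*4 = -56)
b(H)*N(-3) = (44/7)*(-56) = -352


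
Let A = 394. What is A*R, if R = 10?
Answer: 3940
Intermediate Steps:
A*R = 394*10 = 3940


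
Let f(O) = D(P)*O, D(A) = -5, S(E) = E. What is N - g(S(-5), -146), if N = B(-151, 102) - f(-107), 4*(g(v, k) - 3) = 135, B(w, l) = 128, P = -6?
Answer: -1775/4 ≈ -443.75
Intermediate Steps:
g(v, k) = 147/4 (g(v, k) = 3 + (1/4)*135 = 3 + 135/4 = 147/4)
f(O) = -5*O
N = -407 (N = 128 - (-5)*(-107) = 128 - 1*535 = 128 - 535 = -407)
N - g(S(-5), -146) = -407 - 1*147/4 = -407 - 147/4 = -1775/4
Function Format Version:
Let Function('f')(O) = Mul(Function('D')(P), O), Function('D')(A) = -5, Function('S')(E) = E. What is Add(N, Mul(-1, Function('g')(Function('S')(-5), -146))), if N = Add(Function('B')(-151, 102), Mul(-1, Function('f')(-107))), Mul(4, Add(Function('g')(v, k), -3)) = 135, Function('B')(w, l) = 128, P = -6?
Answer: Rational(-1775, 4) ≈ -443.75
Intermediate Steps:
Function('g')(v, k) = Rational(147, 4) (Function('g')(v, k) = Add(3, Mul(Rational(1, 4), 135)) = Add(3, Rational(135, 4)) = Rational(147, 4))
Function('f')(O) = Mul(-5, O)
N = -407 (N = Add(128, Mul(-1, Mul(-5, -107))) = Add(128, Mul(-1, 535)) = Add(128, -535) = -407)
Add(N, Mul(-1, Function('g')(Function('S')(-5), -146))) = Add(-407, Mul(-1, Rational(147, 4))) = Add(-407, Rational(-147, 4)) = Rational(-1775, 4)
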